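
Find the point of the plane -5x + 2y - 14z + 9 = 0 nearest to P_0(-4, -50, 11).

The perpendicular from P_0 has direction n = (-5, 2, -14): r = (-4, -50, 11) + μ(-5, 2, -14).
Substitute into the plane: n·(P_0 + μn) = -9 gives -234 + 225μ = -9, so μ = 1.
Foot = (-4, -50, 11) + 1·(-5, 2, -14) = (-9, -48, -3).

(-9, -48, -3)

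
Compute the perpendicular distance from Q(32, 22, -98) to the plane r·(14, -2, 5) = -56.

n = (14, -2, 5); n·P − (-56) = -30; |n| = 15; distance = 30/15 = 2.

2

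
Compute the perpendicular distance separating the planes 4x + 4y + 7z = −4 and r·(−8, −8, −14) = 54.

Divide the second equation by -2 to match normals: 4x + 4y + 7z = -27.
Both planes have normal n = (4, 4, 7), |n| = 9. Any point on the first plane is at distance |(-27) − (-4)|/|n| = 23/9 from the second.

23/9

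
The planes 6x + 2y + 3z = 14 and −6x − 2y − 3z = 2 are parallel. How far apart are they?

16/7

Divide the second equation by -1 to match normals: 6x + 2y + 3z = -2.
Both planes have normal n = (6, 2, 3), |n| = 7. Any point on the first plane is at distance |(-2) − 14|/|n| = 16/7 from the second.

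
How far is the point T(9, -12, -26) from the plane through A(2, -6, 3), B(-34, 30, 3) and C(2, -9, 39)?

AB = (-36, 36, 0) and AC = (0, -3, 36), so a normal is n = AB × AC = (1296, 1296, 108).
Then n·(9, -12, -26) - (-4860) = -1836.
|n| = √(1679616 + 1679616 + 11664) = 1836, so the distance is |-1836|/1836 = 1.

1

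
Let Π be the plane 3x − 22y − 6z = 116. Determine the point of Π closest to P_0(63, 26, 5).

(66, 4, -1)

The perpendicular from P_0 has direction n = (3, −22, −6): r = (63, 26, 5) + λ(3, −22, −6).
Substitute into the plane: n·(P_0 + λn) = 116 gives -413 + 529λ = 116, so λ = 1.
Foot = (63, 26, 5) + 1·(3, −22, −6) = (66, 4, −1).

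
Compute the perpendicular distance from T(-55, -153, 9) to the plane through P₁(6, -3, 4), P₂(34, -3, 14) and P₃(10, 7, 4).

5

P₁P₂ = (28, 0, 10) and P₁P₃ = (4, 10, 0), so a normal is n = P₁P₂ × P₁P₃ = (-100, 40, 280).
Then n·(-55, -153, 9) - 400 = 1500.
|n| = √(10000 + 1600 + 78400) = 300, so the distance is |1500|/300 = 5.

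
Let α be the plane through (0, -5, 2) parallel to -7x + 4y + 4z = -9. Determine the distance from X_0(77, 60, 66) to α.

23/9

Parallel planes share the normal n = (-7, 4, 4); since (0, -5, 2) lies on the plane, its equation is -7x + 4y + 4z = -12.
n = (-7, 4, 4); n·P − (-12) = -23; |n| = 9; distance = 23/9.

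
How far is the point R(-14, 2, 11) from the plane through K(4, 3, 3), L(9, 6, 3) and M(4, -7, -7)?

KL = (5, 3, 0) and KM = (0, -10, -10), so a normal is n = KL × KM = (-30, 50, -50).
Then n·(-14, 2, 11) - (-120) = 90.
|n| = √(900 + 2500 + 2500) = 10√59, so the distance is |90|/(10√59) = 9/√59.

9√59/59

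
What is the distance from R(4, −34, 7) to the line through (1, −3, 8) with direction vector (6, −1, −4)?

Direction vector d = (6, −1, −4).
AP = (3, −31, −1), and AP × d = (123, 6, 183).
|AP × d|² = 48654 and |d|² = 53, so the distance is √(48654/53) = √918 = 3√102.

3√102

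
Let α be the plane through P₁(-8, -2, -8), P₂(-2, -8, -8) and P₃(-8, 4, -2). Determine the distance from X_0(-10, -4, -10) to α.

P₁P₂ = (6, -6, 0) and P₁P₃ = (0, 6, 6), so a normal is n = P₁P₂ × P₁P₃ = (-36, -36, 36).
Then n·(-10, -4, -10) - 72 = 72.
|n| = √(1296 + 1296 + 1296) = 36√3, so the distance is |72|/(36√3) = 2√3/3.

2√3/3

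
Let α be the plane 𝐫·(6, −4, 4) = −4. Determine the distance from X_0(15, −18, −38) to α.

7√17/17

Normal vector n = (6, −4, 4), and n·(15, −18, −38) − (−4) = 14.
|n| = √(36 + 16 + 16) = 2√17, so the distance is |14|/(2√17) = 7/√17.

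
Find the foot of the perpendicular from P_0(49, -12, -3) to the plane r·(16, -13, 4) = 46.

n = (16, -13, 4), |n|² = 441, and n·P_0 − 46 = 882.
t = 882/441 = 2, so the foot is P_0 − t·n = (49, -12, -3) − 2·(16, -13, 4) = (17, 14, -11).

(17, 14, -11)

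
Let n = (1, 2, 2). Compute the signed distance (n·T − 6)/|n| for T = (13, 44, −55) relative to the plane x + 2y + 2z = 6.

-5

n·T − 6 = -15.
|n| = 3, so the signed distance is -15/3 = -5.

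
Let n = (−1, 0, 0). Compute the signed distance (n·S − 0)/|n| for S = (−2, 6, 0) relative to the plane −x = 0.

n·S − 0 = 2.
|n| = 1, so the signed distance is 2/1 = 2.

2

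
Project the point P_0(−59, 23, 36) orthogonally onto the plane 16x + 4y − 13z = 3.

(-11, 35, -3)

n = (16, 4, −13), |n|² = 441, and n·P_0 − 3 = -1323.
t = -1323/441 = -3, so the foot is P_0 − t·n = (−59, 23, 36) − (-3)·(16, 4, −13) = (−11, 35, −3).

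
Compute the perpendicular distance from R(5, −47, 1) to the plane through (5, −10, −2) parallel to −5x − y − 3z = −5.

4√35/5

Parallel planes share the normal n = (−5, −1, −3); since (5, −10, −2) lies on the plane, its equation is −5x − y − 3z = -9.
Then n·(5, −47, 1) − (−9) = 28.
|n| = √(25 + 1 + 9) = √35, so the distance is |28|/√35 = 4√35/5.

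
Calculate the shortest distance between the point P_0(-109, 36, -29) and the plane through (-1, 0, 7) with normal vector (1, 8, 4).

The plane has equation n·(r − (-1, 0, 7)) = 0, i.e. n·r = 27.
n = (1, 8, 4); n·P − 27 = 36; |n| = 9; distance = 36/9 = 4.

4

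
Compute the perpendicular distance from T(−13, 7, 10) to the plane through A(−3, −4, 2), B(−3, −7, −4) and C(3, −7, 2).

4/√6

AB = (0, −3, −6) and AC = (6, −3, 0), so a normal is n = AB × AC = (−18, −36, 18).
d = |(-18)·(-13) + (-36)·7 + 18·10 − 234| / √(324 + 1296 + 324) = |-72| / (18√6) = 4/√6.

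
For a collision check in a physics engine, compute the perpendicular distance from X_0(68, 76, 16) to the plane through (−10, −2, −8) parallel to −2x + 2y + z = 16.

8

Parallel planes share the normal n = (−2, 2, 1); since (−10, −2, −8) lies on the plane, its equation is −2x + 2y + z = 8.
n = (−2, 2, 1); n·P − 8 = 24; |n| = 3; distance = 24/3 = 8.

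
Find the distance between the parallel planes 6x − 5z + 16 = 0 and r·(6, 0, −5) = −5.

With common normal n = (6, 0, −5) (|n| = √61), the distance is |(-16) − (-5)|/|n| = 11/√61 = 11√61/61.

11/√61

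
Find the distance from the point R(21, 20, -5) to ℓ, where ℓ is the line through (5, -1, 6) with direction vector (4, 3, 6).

√757

Direction vector d = (4, 3, 6).
AP = (16, 21, -11), and AP × d = (159, -140, -36).
|AP × d|² = 46177 and |d|² = 61, so the distance is √(46177/61) = √757.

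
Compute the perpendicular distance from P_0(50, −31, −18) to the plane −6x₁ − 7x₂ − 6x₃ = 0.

25/11

Normal vector n = (−6, −7, −6), and n·(50, −31, −18) − 0 = 25.
|n| = √(36 + 49 + 36) = 11, so the distance is |25|/11 = 25/11.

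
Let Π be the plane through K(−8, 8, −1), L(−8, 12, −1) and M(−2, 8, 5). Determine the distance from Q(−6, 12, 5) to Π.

2√2

KL = (0, 4, 0) and KM = (6, 0, 6), so a normal is n = KL × KM = (24, 0, −24).
d = |24·(-6) + (-24)·5 − (-168)| / √(576 + 0 + 576) = |-96| / (24√2) = 2√2.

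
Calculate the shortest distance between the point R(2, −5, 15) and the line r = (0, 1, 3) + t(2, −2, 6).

2√2

Direction vector d = (2, −2, 6).
AP = (2, −6, 12), and AP × d = (−12, 12, 8).
|AP × d|² = 352 and |d|² = 44, so the distance is √(352/44) = √8 = 2√2.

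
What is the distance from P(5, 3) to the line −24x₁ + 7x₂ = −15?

The normal to the line is n = (−24, 7) with |n| = 25.
|n·P − (-15)| = |-99 − (-15)| = 84, so the distance is 84/25.

84/25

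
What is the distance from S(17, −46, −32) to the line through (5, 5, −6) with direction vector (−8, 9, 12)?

2√205

Direction vector d = (−8, 9, 12).
AP = (12, −51, −26), and AP × d = (−378, 64, −300).
|AP × d|² = 236980 and |d|² = 289, so the distance is √(236980/289) = √820 = 2√205.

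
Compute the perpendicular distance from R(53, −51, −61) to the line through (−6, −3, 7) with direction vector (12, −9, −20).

Direction vector d = (12, −9, −20).
AP = (59, −48, −68); AP·d = 2500, |AP|² = 10409, |d|² = 625.
distance² = |AP|² − (AP·d)²/|d|² = 10409 − 6250000/625 = 409, so the distance is √409.

√409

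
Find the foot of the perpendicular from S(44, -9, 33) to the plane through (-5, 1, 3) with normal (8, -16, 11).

(28, 23, 11)

The perpendicular from S has direction n = (8, -16, 11): r = (44, -9, 33) + t(8, -16, 11).
Substitute into the plane: n·(S + tn) = -23 gives 859 + 441t = -23, so t = -2.
Foot = (44, -9, 33) + (-2)·(8, -16, 11) = (28, 23, 11).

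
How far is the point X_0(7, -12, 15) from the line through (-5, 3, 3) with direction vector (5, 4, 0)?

3√57

Direction vector d = (5, 4, 0).
AP = (12, -15, 12), and AP × d = (-48, 60, 123).
|AP × d|² = 21033 and |d|² = 41, so the distance is √(21033/41) = √513 = 3√57.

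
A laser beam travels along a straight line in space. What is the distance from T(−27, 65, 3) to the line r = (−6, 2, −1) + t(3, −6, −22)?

Direction vector d = (3, −6, −22).
AP = (−21, 63, 4); AP·d = -529, |AP|² = 4426, |d|² = 529.
distance² = |AP|² − (AP·d)²/|d|² = 4426 − 279841/529 = 3897, so the distance is 3√433.

3√433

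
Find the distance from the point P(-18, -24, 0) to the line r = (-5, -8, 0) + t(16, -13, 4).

5√17

Direction vector d = (16, -13, 4).
AP = (-13, -16, 0); AP·d = 0, |AP|² = 425, |d|² = 441.
distance² = |AP|² − (AP·d)²/|d|² = 425 − 0/441 = 425, so the distance is 5√17.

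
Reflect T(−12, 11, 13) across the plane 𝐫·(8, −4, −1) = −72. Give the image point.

(4, 3, 11)

With n = (8, −4, −1), the signed offset is (n·T − (-72))/|n|² = -81/81 = -1.
T' = T − 2t·n = (−12, 11, 13) − (-2)·(8, −4, −1) = (4, 3, 11).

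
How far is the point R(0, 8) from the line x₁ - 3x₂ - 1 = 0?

5√10/2

d = |1·0 + (-3)·8 − 1| / √(1 + 9) = |-25|/√10 = 25/√10.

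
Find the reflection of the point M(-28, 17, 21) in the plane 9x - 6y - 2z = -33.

With n = (9, -6, -2), the signed offset is (n·M − (-33))/|n|² = -363/121 = -3.
M' = M − 2t·n = (-28, 17, 21) − (-6)·(9, -6, -2) = (26, -19, 9).

(26, -19, 9)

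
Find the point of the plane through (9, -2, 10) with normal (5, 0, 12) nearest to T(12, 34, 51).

The perpendicular from T has direction n = (5, 0, 12): r = (12, 34, 51) + λ(5, 0, 12).
Substitute into the plane: n·(T + λn) = 165 gives 672 + 169λ = 165, so λ = -3.
Foot = (12, 34, 51) + (-3)·(5, 0, 12) = (-3, 34, 15).

(-3, 34, 15)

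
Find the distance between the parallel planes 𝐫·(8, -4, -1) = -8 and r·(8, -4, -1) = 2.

With common normal n = (8, -4, -1) (|n| = 9), the distance is |(-8) − 2|/|n| = 10/9.

10/9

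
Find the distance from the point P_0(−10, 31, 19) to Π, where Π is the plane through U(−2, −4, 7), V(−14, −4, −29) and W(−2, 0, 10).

3

UV = (−12, 0, −36) and UW = (0, 4, 3), so a normal is n = UV × UW = (144, 36, −48).
Then n·(−10, 31, 19) − (−768) = −468.
|n| = √(20736 + 1296 + 2304) = 156, so the distance is |-468|/156 = 3.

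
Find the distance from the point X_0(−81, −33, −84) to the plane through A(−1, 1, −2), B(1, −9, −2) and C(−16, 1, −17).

AB = (2, −10, 0) and AC = (−15, 0, −15), so a normal is n = AB × AC = (150, 30, −150).
d = |150·(-81) + 30·(-33) + (-150)·(-84) − 180| / √(22500 + 900 + 22500) = |-720| / (30√51) = 24/√51.

8√51/17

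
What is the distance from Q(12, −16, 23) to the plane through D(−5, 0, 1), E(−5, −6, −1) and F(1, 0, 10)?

DE = (0, −6, −2) and DF = (6, 0, 9), so a normal is n = DE × DF = (−54, −12, 36).
Then n·(12, −16, 23) − 306 = 66.
|n| = √(2916 + 144 + 1296) = 66, so the distance is |66|/66 = 1.

1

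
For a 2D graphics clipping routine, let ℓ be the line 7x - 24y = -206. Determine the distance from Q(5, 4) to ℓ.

29/5

The normal to the line is n = (7, -24) with |n| = 25.
|n·Q − (-206)| = |-61 − (-206)| = 145, so the distance is 145/25 = 29/5.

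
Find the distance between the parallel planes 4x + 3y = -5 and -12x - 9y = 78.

Divide the second equation by -3 to match normals: 4x + 3y = -26.
With common normal n = (4, 3, 0) (|n| = 5), the distance is |(-5) − (-26)|/|n| = 21/5.

21/5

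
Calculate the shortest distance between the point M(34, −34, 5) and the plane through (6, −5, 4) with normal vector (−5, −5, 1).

2√51/17

The plane has equation n·(r − (6, −5, 4)) = 0, i.e. n·r = -1.
Then n·(34, −34, 5) − (−1) = 6.
|n| = √(25 + 25 + 1) = √51, so the distance is |6|/√51 = 6/√51.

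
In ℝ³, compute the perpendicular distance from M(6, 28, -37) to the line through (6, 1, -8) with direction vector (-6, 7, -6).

Direction vector d = (-6, 7, -6).
AP = (0, 27, -29), and AP × d = (41, 174, 162).
|AP × d|² = 58201 and |d|² = 121, so the distance is √(58201/121) = √481.

√481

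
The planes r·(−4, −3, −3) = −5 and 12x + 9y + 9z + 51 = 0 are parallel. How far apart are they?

Divide the second equation by -3 to match normals: −4x − 3y − 3z = 17.
Both planes have normal n = (−4, −3, −3), |n| = √34. Any point on the first plane is at distance |17 − (-5)|/|n| = 22/√34 from the second.

11√34/17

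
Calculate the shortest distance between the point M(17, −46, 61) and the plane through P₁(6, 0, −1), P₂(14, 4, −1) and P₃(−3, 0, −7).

P₁P₂ = (8, 4, 0) and P₁P₃ = (−9, 0, −6), so a normal is n = P₁P₂ × P₁P₃ = (−24, 48, 36).
Then n·(17, −46, 61) − (−180) = −240.
|n| = √(576 + 2304 + 1296) = 12√29, so the distance is |-240|/(12√29) = 20/√29.

20√29/29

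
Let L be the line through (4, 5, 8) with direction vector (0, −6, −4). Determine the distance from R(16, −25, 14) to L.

6√17

Direction vector d = (0, −6, −4).
AP = (12, −30, 6), and AP × d = (156, 48, −72).
|AP × d|² = 31824 and |d|² = 52, so the distance is √(31824/52) = √612 = 6√17.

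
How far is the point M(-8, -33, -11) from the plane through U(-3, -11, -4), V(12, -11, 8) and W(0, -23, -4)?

UV = (15, 0, 12) and UW = (3, -12, 0), so a normal is n = UV × UW = (144, 36, -180).
Then n·(-8, -33, -11) - (-108) = -252.
|n| = √(20736 + 1296 + 32400) = 36√42, so the distance is |-252|/(36√42) = √42/6.

√42/6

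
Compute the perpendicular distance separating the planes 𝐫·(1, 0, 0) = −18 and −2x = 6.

15

Divide the second equation by -2 to match normals: x = -3.
With common normal n = (1, 0, 0) (|n| = 1), the distance is |(-18) − (-3)|/|n| = 15/1 = 15.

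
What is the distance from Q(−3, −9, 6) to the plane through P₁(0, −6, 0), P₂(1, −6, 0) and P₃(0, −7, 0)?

P₁P₂ = (1, 0, 0) and P₁P₃ = (0, −1, 0), so a normal is n = P₁P₂ × P₁P₃ = (0, 0, −1).
Then n·(−3, −9, 6) − 0 = −6.
|n| = √(0 + 0 + 1) = 1, so the distance is |-6|/1 = 6.

6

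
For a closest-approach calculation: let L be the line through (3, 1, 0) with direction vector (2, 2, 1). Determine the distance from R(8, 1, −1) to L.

Direction vector d = (2, 2, 1).
AP = (5, 0, −1); AP·d = 9, |AP|² = 26, |d|² = 9.
distance² = |AP|² − (AP·d)²/|d|² = 26 − 81/9 = 17, so the distance is √17.

√17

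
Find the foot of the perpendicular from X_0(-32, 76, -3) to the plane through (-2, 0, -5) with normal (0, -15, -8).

n = (0, -15, -8), |n|² = 289, and n·X_0 − 40 = -1156.
t = -1156/289 = -4, so the foot is X_0 − t·n = (-32, 76, -3) − (-4)·(0, -15, -8) = (-32, 16, -35).

(-32, 16, -35)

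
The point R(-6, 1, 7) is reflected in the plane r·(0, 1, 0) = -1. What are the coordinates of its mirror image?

n = (0, 1, 0), |n|² = 1, n·R − (-1) = 2, so t = 2/1 = 2.
Foot F = R − 2·n = (-6, -1, 7); the reflection is 2F − R = (-6, -3, 7).

(-6, -3, 7)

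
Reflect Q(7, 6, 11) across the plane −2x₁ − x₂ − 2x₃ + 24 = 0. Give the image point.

n = (−2, −1, −2), |n|² = 9, n·Q − (-24) = -18, so t = -18/9 = -2.
Foot F = Q − (-2)·n = (3, 4, 7); the reflection is 2F − Q = (−1, 2, 3).

(-1, 2, 3)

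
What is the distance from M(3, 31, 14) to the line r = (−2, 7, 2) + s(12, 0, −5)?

√745

Direction vector d = (12, 0, −5).
AP = (5, 24, 12); AP·d = 0, |AP|² = 745, |d|² = 169.
distance² = |AP|² − (AP·d)²/|d|² = 745 − 0/169 = 745, so the distance is √745.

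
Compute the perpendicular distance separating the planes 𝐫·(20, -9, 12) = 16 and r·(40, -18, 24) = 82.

1

Divide the second equation by 2 to match normals: 20x - 9y + 12z = 41.
Both planes have normal n = (20, -9, 12), |n| = 25. Any point on the first plane is at distance |41 − 16|/|n| = 25/25 = 1 from the second.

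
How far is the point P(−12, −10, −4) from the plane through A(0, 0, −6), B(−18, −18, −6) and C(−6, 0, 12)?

AB = (−18, −18, 0) and AC = (−6, 0, 18), so a normal is n = AB × AC = (−324, 324, −108).
Then n·(−12, −10, −4) − 648 = 432.
|n| = √(104976 + 104976 + 11664) = 108√19, so the distance is |432|/(108√19) = 4/√19.

4√19/19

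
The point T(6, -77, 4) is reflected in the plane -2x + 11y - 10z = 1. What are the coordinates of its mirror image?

With n = (-2, 11, -10), the signed offset is (n·T − 1)/|n|² = -900/225 = -4.
T' = T − 2t·n = (6, -77, 4) − (-8)·(-2, 11, -10) = (-10, 11, -76).

(-10, 11, -76)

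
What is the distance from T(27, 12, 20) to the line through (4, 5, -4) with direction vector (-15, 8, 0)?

√865

Direction vector d = (-15, 8, 0).
AP = (23, 7, 24); AP·d = -289, |AP|² = 1154, |d|² = 289.
distance² = |AP|² − (AP·d)²/|d|² = 1154 − 83521/289 = 865, so the distance is √865.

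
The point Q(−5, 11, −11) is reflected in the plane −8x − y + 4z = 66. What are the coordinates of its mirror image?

n = (−8, −1, 4), |n|² = 81, n·Q − 66 = -81, so t = -81/81 = -1.
Foot F = Q − (-1)·n = (−13, 10, −7); the reflection is 2F − Q = (−21, 9, −3).

(-21, 9, -3)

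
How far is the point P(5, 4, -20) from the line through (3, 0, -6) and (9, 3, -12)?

6√2

A direction vector is d = (6, 3, -6).
AP = (2, 4, -14), and AP × d = (18, -72, -18).
|AP × d|² = 5832 and |d|² = 81, so the distance is √(5832/81) = √72 = 6√2.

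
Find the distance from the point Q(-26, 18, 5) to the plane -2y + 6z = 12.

9√10/10

Normal vector n = (0, -2, 6), and n·(-26, 18, 5) - 12 = -18.
|n| = √(0 + 4 + 36) = 2√10, so the distance is |-18|/(2√10) = 9/√10.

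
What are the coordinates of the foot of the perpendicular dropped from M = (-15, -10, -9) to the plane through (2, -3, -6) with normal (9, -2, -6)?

n = (9, -2, -6), |n|² = 121, and n·M − 60 = -121.
t = -121/121 = -1, so the foot is M − t·n = (-15, -10, -9) − (-1)·(9, -2, -6) = (-6, -12, -15).

(-6, -12, -15)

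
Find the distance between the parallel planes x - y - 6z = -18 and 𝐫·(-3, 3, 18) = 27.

Divide the second equation by -3 to match normals: x - y - 6z = -9.
With common normal n = (1, -1, -6) (|n| = √38), the distance is |(-18) − (-9)|/|n| = 9/√38.

9/√38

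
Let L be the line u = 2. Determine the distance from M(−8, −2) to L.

The normal to the line is n = (1, 0) with |n| = 1.
|n·M − 2| = |-8 − 2| = 10, so the distance is 10/1 = 10.

10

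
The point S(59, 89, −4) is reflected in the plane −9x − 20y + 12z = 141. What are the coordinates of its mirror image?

With n = (−9, −20, 12), the signed offset is (n·S − 141)/|n|² = -2500/625 = -4.
S' = S − 2t·n = (59, 89, −4) − (-8)·(−9, −20, 12) = (−13, −71, 92).

(-13, -71, 92)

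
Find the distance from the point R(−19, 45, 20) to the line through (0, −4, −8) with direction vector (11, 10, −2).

Direction vector d = (11, 10, −2).
AP = (−19, 49, 28), and AP × d = (−378, 270, −729).
|AP × d|² = 747225 and |d|² = 225, so the distance is √(747225/225) = √3321 = 9√41.

9√41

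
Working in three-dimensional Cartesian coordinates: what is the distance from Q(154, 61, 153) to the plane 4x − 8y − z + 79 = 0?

Normal vector n = (4, −8, −1), and n·(154, 61, 153) − (−79) = 54.
|n| = √(16 + 64 + 1) = 9, so the distance is |54|/9 = 6.

6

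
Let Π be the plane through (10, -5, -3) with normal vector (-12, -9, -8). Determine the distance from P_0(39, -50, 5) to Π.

7/17

The plane has equation n·(r − (10, -5, -3)) = 0, i.e. n·r = -51.
Then n·(39, -50, 5) - (-51) = -7.
|n| = √(144 + 81 + 64) = 17, so the distance is |-7|/17 = 7/17.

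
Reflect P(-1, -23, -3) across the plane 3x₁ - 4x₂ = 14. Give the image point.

n = (3, -4, 0), |n|² = 25, n·P − 14 = 75, so t = 75/25 = 3.
Foot F = P − 3·n = (-10, -11, -3); the reflection is 2F − P = (-19, 1, -3).

(-19, 1, -3)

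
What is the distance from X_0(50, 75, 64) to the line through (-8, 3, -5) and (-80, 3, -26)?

2√1921

A direction vector is d = (-72, 0, -21).
AP = (58, 72, 69), and AP × d = (-1512, -3750, 5184).
|AP × d|² = 43222500 and |d|² = 5625, so the distance is √(43222500/5625) = √7684 = 2√1921.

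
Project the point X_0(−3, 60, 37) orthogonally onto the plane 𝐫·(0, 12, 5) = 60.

(-3, 0, 12)

The perpendicular from X_0 has direction n = (0, 12, 5): r = (−3, 60, 37) + μ(0, 12, 5).
Substitute into the plane: n·(X_0 + μn) = 60 gives 905 + 169μ = 60, so μ = -5.
Foot = (−3, 60, 37) + (-5)·(0, 12, 5) = (−3, 0, 12).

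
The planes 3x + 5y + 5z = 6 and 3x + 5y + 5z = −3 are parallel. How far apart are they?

9/√59

Both planes have normal n = (3, 5, 5), |n| = √59. Any point on the first plane is at distance |(-3) − 6|/|n| = 9/√59 from the second.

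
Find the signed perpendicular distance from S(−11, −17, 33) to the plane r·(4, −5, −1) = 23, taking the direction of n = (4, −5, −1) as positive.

n·S − 23 = -15.
|n| = √42, so the signed distance is -15/√42.

-15/√42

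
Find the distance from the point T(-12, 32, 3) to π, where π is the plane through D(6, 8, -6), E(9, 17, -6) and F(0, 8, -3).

DE = (3, 9, 0) and DF = (-6, 0, 3), so a normal is n = DE × DF = (27, -9, 54).
d = |27·(-12) + (-9)·32 + 54·3 − (-234)| / √(729 + 81 + 2916) = |-216| / (9√46) = 24/√46.

12√46/23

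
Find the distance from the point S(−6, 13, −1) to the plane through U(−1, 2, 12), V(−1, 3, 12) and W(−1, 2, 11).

5

UV = (0, 1, 0) and UW = (0, 0, −1), so a normal is n = UV × UW = (−1, 0, 0).
Then n·(−6, 13, −1) − 1 = 5.
|n| = √(1 + 0 + 0) = 1, so the distance is |5|/1 = 5.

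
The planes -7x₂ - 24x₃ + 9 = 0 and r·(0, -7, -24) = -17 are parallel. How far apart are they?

8/25

Both planes have normal n = (0, -7, -24), |n| = 25. Any point on the first plane is at distance |(-17) − (-9)|/|n| = 8/25 from the second.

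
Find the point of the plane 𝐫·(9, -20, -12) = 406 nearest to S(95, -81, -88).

The perpendicular from S has direction n = (9, -20, -12): r = (95, -81, -88) + μ(9, -20, -12).
Substitute into the plane: n·(S + μn) = 406 gives 3531 + 625μ = 406, so μ = -5.
Foot = (95, -81, -88) + (-5)·(9, -20, -12) = (50, 19, -28).

(50, 19, -28)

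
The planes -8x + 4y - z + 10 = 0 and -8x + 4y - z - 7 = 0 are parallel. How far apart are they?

With common normal n = (-8, 4, -1) (|n| = 9), the distance is |(-10) − 7|/|n| = 17/9.

17/9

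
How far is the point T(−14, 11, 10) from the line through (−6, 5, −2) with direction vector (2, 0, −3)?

Direction vector d = (2, 0, −3).
AP = (−8, 6, 12), and AP × d = (−18, 0, −12).
|AP × d|² = 468 and |d|² = 13, so the distance is √(468/13) = √36 = 6.

6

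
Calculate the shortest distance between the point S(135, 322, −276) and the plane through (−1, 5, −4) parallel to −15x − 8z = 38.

Parallel planes share the normal n = (−15, 0, −8); since (−1, 5, −4) lies on the plane, its equation is −15x − 8z = 47.
Then n·(135, 322, −276) − 47 = 136.
|n| = √(225 + 0 + 64) = 17, so the distance is |136|/17 = 8.

8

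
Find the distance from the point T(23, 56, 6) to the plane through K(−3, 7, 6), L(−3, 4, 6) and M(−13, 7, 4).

KL = (0, −3, 0) and KM = (−10, 0, −2), so a normal is n = KL × KM = (6, 0, −30).
Then n·(23, 56, 6) − (−198) = 156.
|n| = √(36 + 0 + 900) = 6√26, so the distance is |156|/(6√26) = √26.

√26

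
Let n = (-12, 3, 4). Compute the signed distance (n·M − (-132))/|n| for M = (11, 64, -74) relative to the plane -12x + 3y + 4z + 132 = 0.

-8

n·M − (-132) = -104.
|n| = 13, so the signed distance is -104/13 = -8.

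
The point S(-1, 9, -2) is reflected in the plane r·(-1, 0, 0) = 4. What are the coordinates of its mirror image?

(-7, 9, -2)

n = (-1, 0, 0), |n|² = 1, n·S − 4 = -3, so t = -3/1 = -3.
Foot F = S − (-3)·n = (-4, 9, -2); the reflection is 2F − S = (-7, 9, -2).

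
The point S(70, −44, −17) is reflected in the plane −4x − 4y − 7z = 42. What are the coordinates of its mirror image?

With n = (−4, −4, −7), the signed offset is (n·S − 42)/|n|² = -27/81 = -1/3.
S' = S − 2t·n = (70, −44, −17) − (-2/3)·(−4, −4, −7) = (202/3, −140/3, −65/3).

(202/3, -140/3, -65/3)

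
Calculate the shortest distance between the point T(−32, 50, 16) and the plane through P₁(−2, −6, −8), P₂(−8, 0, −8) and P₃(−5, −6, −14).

P₁P₂ = (−6, 6, 0) and P₁P₃ = (−3, 0, −6), so a normal is n = P₁P₂ × P₁P₃ = (−36, −36, 18).
Then n·(−32, 50, 16) − 144 = −504.
|n| = √(1296 + 1296 + 324) = 54, so the distance is |-504|/54 = 28/3.

28/3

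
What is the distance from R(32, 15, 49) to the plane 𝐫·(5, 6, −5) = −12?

n = (5, 6, −5); n·P − (-12) = 17; |n| = √86; distance = 17/√86 = 17√86/86.

17√86/86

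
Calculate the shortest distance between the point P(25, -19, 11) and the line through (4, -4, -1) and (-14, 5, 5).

A direction vector is d = (-18, 9, 6).
AP = (21, -15, 12), and AP × d = (-198, -342, -81).
|AP × d|² = 162729 and |d|² = 441, so the distance is √(162729/441) = √369 = 3√41.

3√41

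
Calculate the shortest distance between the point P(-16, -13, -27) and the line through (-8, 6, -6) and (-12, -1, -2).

A direction vector is d = (-4, -7, 4).
AP = (-8, -19, -21), and AP × d = (-223, 116, -20).
|AP × d|² = 63585 and |d|² = 81, so the distance is √(63585/81) = √785.

√785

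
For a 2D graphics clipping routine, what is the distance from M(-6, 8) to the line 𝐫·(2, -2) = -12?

d = |2·(-6) + (-2)·8 − (-12)| / √(4 + 4) = |-16|/(2√2) = 4√2.

4√2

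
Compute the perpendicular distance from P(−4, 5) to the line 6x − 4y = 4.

d = |6·(-4) + (-4)·5 − 4| / √(36 + 16) = |-48|/(2√13) = 24/√13.

24/√13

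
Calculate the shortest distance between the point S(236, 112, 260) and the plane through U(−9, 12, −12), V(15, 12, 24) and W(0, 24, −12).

8

UV = (24, 0, 36) and UW = (9, 12, 0), so a normal is n = UV × UW = (−432, 324, 288).
d = |(-432)·236 + 324·112 + 288·260 − 4320| / √(186624 + 104976 + 82944) = |4896| / 612 = 8.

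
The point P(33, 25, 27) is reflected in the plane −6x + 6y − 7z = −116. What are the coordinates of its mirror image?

(21, 37, 13)

With n = (−6, 6, −7), the signed offset is (n·P − (-116))/|n|² = -121/121 = -1.
P' = P − 2t·n = (33, 25, 27) − (-2)·(−6, 6, −7) = (21, 37, 13).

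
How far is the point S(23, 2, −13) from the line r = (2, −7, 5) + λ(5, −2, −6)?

3√29

Direction vector d = (5, −2, −6).
AP = (21, 9, −18); AP·d = 195, |AP|² = 846, |d|² = 65.
distance² = |AP|² − (AP·d)²/|d|² = 846 − 38025/65 = 261, so the distance is 3√29.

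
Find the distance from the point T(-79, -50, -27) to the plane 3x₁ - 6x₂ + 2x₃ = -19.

d = |3·(-79) + (-6)·(-50) + 2·(-27) − (-19)| / √(9 + 36 + 4) = |28| / 7 = 4.

4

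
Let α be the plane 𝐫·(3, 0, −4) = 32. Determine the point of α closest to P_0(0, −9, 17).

(12, -9, 1)

n = (3, 0, −4), |n|² = 25, and n·P_0 − 32 = -100.
t = -100/25 = -4, so the foot is P_0 − t·n = (0, −9, 17) − (-4)·(3, 0, −4) = (12, −9, 1).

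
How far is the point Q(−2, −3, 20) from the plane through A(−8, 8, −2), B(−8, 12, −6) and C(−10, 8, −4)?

5/√3

AB = (0, 4, −4) and AC = (−2, 0, −2), so a normal is n = AB × AC = (−8, 8, 8).
Then n·(−2, −3, 20) − 112 = 40.
|n| = √(64 + 64 + 64) = 8√3, so the distance is |40|/(8√3) = 5√3/3.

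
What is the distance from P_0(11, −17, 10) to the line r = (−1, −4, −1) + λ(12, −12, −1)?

Direction vector d = (12, −12, −1).
AP = (12, −13, 11); AP·d = 289, |AP|² = 434, |d|² = 289.
distance² = |AP|² − (AP·d)²/|d|² = 434 − 83521/289 = 145, so the distance is √145.

√145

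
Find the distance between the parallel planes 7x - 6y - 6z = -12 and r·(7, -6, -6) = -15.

3/11

Both planes have normal n = (7, -6, -6), |n| = 11. Any point on the first plane is at distance |(-15) − (-12)|/|n| = 3/11 from the second.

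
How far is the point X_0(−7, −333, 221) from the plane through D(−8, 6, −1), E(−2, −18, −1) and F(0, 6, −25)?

9

DE = (6, −24, 0) and DF = (8, 0, −24), so a normal is n = DE × DF = (576, 144, 192).
Then n·(−7, −333, 221) − (−3936) = −5616.
|n| = √(331776 + 20736 + 36864) = 624, so the distance is |-5616|/624 = 9.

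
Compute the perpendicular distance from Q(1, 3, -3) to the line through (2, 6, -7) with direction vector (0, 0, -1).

Direction vector d = (0, 0, -1).
AP = (-1, -3, 4), and AP × d = (3, -1, 0).
|AP × d|² = 10 and |d|² = 1, so the distance is √10.

√10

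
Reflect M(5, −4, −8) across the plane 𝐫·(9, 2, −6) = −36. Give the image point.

(-13, -8, 4)

n = (9, 2, −6), |n|² = 121, n·M − (-36) = 121, so t = 121/121 = 1.
Foot F = M − 1·n = (−4, −6, −2); the reflection is 2F − M = (−13, −8, 4).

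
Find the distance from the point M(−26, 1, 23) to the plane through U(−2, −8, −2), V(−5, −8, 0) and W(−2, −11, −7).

18/√38

UV = (−3, 0, 2) and UW = (0, −3, −5), so a normal is n = UV × UW = (6, −15, 9).
Then n·(−26, 1, 23) − 90 = −54.
|n| = √(36 + 225 + 81) = 3√38, so the distance is |-54|/(3√38) = 18/√38.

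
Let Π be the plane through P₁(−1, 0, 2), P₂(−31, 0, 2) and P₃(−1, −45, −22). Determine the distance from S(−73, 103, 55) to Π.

P₁P₂ = (−30, 0, 0) and P₁P₃ = (0, −45, −24), so a normal is n = P₁P₂ × P₁P₃ = (0, −720, 1350).
Then n·(−73, 103, 55) − 2700 = −2610.
|n| = √(0 + 518400 + 1822500) = 1530, so the distance is |-2610|/1530 = 29/17.

29/17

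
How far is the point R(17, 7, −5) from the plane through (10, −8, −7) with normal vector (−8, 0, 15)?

The plane has equation n·(r − (10, −8, −7)) = 0, i.e. n·r = -185.
n = (−8, 0, 15); n·P − (-185) = -26; |n| = 17; distance = 26/17.

26/17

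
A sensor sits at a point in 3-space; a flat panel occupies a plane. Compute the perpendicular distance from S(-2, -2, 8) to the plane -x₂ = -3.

d = |(-1)·(-2) − (-3)| / √(0 + 1 + 0) = |5| / 1 = 5.

5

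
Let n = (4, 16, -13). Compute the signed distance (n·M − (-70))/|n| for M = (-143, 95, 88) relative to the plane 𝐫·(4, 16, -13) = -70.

-6

n·M − (-70) = -126.
|n| = 21, so the signed distance is -126/21 = -6.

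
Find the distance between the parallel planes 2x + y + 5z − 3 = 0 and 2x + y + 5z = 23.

2√30/3

Both planes have normal n = (2, 1, 5), |n| = √30. Any point on the first plane is at distance |23 − 3|/|n| = 20/√30 = 2√30/3 from the second.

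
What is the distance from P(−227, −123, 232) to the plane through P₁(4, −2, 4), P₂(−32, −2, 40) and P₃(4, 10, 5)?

5

P₁P₂ = (−36, 0, 36) and P₁P₃ = (0, 12, 1), so a normal is n = P₁P₂ × P₁P₃ = (−432, 36, −432).
Then n·(−227, −123, 232) − (−3528) = −3060.
|n| = √(186624 + 1296 + 186624) = 612, so the distance is |-3060|/612 = 5.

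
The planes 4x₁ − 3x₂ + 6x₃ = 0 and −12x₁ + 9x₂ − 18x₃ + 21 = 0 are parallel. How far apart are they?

Divide the second equation by -3 to match normals: 4x₁ − 3x₂ + 6x₃ = 7.
With common normal n = (4, −3, 6) (|n| = √61), the distance is |0 − 7|/|n| = 7/√61.

7√61/61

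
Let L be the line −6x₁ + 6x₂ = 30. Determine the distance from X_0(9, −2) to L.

8√2

The normal to the line is n = (−6, 6) with |n| = 6√2.
|n·X_0 − 30| = |-66 − 30| = 96, so the distance is 96/(6√2) = 8√2.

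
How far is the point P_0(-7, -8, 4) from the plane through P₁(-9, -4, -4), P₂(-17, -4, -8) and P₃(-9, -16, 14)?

√14/7

P₁P₂ = (-8, 0, -4) and P₁P₃ = (0, -12, 18), so a normal is n = P₁P₂ × P₁P₃ = (-48, 144, 96).
Then n·(-7, -8, 4) - (-528) = 96.
|n| = √(2304 + 20736 + 9216) = 48√14, so the distance is |96|/(48√14) = √14/7.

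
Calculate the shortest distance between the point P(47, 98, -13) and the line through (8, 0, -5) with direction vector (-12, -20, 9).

Direction vector d = (-12, -20, 9).
AP = (39, 98, -8); AP·d = -2500, |AP|² = 11189, |d|² = 625.
distance² = |AP|² − (AP·d)²/|d|² = 11189 − 6250000/625 = 1189, so the distance is √1189.

√1189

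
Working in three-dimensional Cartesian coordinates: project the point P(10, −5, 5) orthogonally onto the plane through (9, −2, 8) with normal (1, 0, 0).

n = (1, 0, 0), |n|² = 1, and n·P − 9 = 1.
t = 1/1 = 1, so the foot is P − t·n = (10, −5, 5) − 1·(1, 0, 0) = (9, −5, 5).

(9, -5, 5)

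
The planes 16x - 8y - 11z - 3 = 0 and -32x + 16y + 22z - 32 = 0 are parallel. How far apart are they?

19/21

Divide the second equation by -2 to match normals: 16x - 8y - 11z = -16.
With common normal n = (16, -8, -11) (|n| = 21), the distance is |3 − (-16)|/|n| = 19/21.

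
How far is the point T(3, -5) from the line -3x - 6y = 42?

d = |(-3)·3 + (-6)·(-5) − 42| / √(9 + 36) = |-21|/(3√5) = 7√5/5.

7/√5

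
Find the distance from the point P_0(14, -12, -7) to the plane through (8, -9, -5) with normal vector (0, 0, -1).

The plane has equation n·(r − (8, -9, -5)) = 0, i.e. n·r = 5.
Then n·(14, -12, -7) - 5 = 2.
|n| = √(0 + 0 + 1) = 1, so the distance is |2|/1 = 2.

2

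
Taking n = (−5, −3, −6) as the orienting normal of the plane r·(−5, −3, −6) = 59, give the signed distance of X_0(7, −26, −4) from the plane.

n·X_0 − 59 = 8.
|n| = √70, so the signed distance is 4√70/35.

4√70/35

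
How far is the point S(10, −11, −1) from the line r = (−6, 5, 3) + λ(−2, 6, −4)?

Direction vector d = (−2, 6, −4).
AP = (16, −16, −4), and AP × d = (88, 72, 64).
|AP × d|² = 17024 and |d|² = 56, so the distance is √(17024/56) = √304 = 4√19.

4√19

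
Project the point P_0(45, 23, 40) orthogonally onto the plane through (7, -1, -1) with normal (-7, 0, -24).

(31, 23, -8)

The perpendicular from P_0 has direction n = (-7, 0, -24): r = (45, 23, 40) + t(-7, 0, -24).
Substitute into the plane: n·(P_0 + tn) = -25 gives -1275 + 625t = -25, so t = 2.
Foot = (45, 23, 40) + 2·(-7, 0, -24) = (31, 23, -8).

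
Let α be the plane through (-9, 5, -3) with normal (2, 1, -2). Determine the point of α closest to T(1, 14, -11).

(-9, 9, -1)

n = (2, 1, -2), |n|² = 9, and n·T − (-7) = 45.
t = 45/9 = 5, so the foot is T − t·n = (1, 14, -11) − 5·(2, 1, -2) = (-9, 9, -1).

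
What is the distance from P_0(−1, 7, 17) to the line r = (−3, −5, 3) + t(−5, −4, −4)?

2√29

Direction vector d = (−5, −4, −4).
AP = (2, 12, 14); AP·d = -114, |AP|² = 344, |d|² = 57.
distance² = |AP|² − (AP·d)²/|d|² = 344 − 12996/57 = 116, so the distance is 2√29.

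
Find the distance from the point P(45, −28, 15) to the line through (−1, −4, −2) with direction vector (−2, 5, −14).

Direction vector d = (−2, 5, −14).
AP = (46, −24, 17); AP·d = -450, |AP|² = 2981, |d|² = 225.
distance² = |AP|² − (AP·d)²/|d|² = 2981 − 202500/225 = 2081, so the distance is √2081.

√2081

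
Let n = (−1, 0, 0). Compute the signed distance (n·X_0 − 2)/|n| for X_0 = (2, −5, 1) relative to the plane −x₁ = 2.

-4

n·X_0 − 2 = -4.
|n| = 1, so the signed distance is -4/1 = -4.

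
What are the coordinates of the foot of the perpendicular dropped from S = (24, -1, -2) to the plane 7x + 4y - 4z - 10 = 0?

(10, -9, 6)

n = (7, 4, -4), |n|² = 81, and n·S − 10 = 162.
t = 162/81 = 2, so the foot is S − t·n = (24, -1, -2) − 2·(7, 4, -4) = (10, -9, 6).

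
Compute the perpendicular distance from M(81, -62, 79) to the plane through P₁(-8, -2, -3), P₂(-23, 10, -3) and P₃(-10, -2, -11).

26/√42

P₁P₂ = (-15, 12, 0) and P₁P₃ = (-2, 0, -8), so a normal is n = P₁P₂ × P₁P₃ = (-96, -120, 24).
Then n·(81, -62, 79) - 936 = 624.
|n| = √(9216 + 14400 + 576) = 24√42, so the distance is |624|/(24√42) = 26/√42.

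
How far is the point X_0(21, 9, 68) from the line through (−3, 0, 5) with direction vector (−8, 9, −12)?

Direction vector d = (−8, 9, −12).
AP = (24, 9, 63); AP·d = -867, |AP|² = 4626, |d|² = 289.
distance² = |AP|² − (AP·d)²/|d|² = 4626 − 751689/289 = 2025, so the distance is 45.

45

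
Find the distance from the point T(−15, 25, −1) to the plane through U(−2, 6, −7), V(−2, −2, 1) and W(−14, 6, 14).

1

UV = (0, −8, 8) and UW = (−12, 0, 21), so a normal is n = UV × UW = (−168, −96, −96).
n = (−168, −96, −96); n·P − 432 = -216; |n| = 216; distance = 216/216 = 1.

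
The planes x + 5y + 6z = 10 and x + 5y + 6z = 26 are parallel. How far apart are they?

16/√62

Both planes have normal n = (1, 5, 6), |n| = √62. Any point on the first plane is at distance |26 − 10|/|n| = 16/√62 = 8√62/31 from the second.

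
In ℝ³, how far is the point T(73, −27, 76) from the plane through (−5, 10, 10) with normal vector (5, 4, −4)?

22√57/57

The plane has equation n·(r − (−5, 10, 10)) = 0, i.e. n·r = -25.
Then n·(73, −27, 76) − (−25) = −22.
|n| = √(25 + 16 + 16) = √57, so the distance is |-22|/√57 = 22/√57.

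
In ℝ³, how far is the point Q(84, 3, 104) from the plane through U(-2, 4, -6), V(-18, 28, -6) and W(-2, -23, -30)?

2

UV = (-16, 24, 0) and UW = (0, -27, -24), so a normal is n = UV × UW = (-576, -384, 432).
n = (-576, -384, 432); n·P − (-2976) = -1632; |n| = 816; distance = 1632/816 = 2.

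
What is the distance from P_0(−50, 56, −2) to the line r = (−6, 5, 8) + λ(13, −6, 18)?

√2521

Direction vector d = (13, −6, 18).
AP = (−44, 51, −10), and AP × d = (858, 662, −399).
|AP × d|² = 1333609 and |d|² = 529, so the distance is √(1333609/529) = √2521.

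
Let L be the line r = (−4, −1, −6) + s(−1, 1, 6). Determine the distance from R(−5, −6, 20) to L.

Direction vector d = (−1, 1, 6).
AP = (−1, −5, 26); AP·d = 152, |AP|² = 702, |d|² = 38.
distance² = |AP|² − (AP·d)²/|d|² = 702 − 23104/38 = 94, so the distance is √94.

√94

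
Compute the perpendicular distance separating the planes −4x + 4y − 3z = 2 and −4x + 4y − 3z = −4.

With common normal n = (−4, 4, −3) (|n| = √41), the distance is |2 − (-4)|/|n| = 6/√41.

6/√41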